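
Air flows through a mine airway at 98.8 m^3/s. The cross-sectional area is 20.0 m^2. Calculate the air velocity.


Velocity = flow rate / cross-sectional area
= 98.8 / 20.0
= 4.94 m/s

4.94 m/s


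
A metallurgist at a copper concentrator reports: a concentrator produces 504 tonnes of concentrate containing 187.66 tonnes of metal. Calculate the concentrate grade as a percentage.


Grade = (metal in concentrate / concentrate mass) * 100
= (187.66 / 504) * 100
= 0.3723412698 * 100
= 37.2341%

37.2341%


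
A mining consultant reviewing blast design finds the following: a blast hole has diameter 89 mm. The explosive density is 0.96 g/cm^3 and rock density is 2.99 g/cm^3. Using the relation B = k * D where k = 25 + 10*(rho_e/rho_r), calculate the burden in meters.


2.5108 m

First, compute k:
rho_e / rho_r = 0.96 / 2.99 = 0.3210702341
k = 25 + 10 * 0.3210702341 = 28.21070234
Then, compute burden:
B = k * D / 1000 = 28.21070234 * 89 / 1000
= 2510.752508 / 1000
= 2.5108 m


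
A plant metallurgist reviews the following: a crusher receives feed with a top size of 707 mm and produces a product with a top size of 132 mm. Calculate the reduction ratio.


5.3561

Reduction ratio = feed size / product size
= 707 / 132
= 5.3561


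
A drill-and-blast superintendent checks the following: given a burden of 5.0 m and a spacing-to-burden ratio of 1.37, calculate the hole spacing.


6.85 m

Spacing = burden * ratio
= 5.0 * 1.37
= 6.85 m


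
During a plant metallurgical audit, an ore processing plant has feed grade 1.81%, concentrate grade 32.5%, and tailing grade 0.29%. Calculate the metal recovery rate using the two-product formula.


84.734%

Using the two-product formula:
R = 100 * c * (f - t) / (f * (c - t))
Numerator = 100 * 32.5 * (1.81 - 0.29)
= 100 * 32.5 * 1.52
= 4940.0
Denominator = 1.81 * (32.5 - 0.29)
= 1.81 * 32.21
= 58.3001
R = 4940.0 / 58.3001
= 84.734%


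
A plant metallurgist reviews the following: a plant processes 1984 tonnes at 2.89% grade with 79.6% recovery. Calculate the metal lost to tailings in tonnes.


11.6969 tonnes

Total metal in feed:
= 1984 * 2.89 / 100 = 57.3376 tonnes
Metal recovered:
= 57.3376 * 79.6 / 100 = 45.6407296 tonnes
Metal lost to tailings:
= 57.3376 - 45.6407296
= 11.6969 tonnes


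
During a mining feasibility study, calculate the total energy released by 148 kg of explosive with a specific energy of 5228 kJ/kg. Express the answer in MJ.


Energy = mass * specific_energy / 1000
= 148 * 5228 / 1000
= 773744 / 1000
= 773.744 MJ

773.744 MJ


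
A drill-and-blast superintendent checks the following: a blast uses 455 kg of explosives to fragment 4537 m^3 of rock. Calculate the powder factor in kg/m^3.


0.1003 kg/m^3

Powder factor = explosive mass / rock volume
= 455 / 4537
= 0.1003 kg/m^3


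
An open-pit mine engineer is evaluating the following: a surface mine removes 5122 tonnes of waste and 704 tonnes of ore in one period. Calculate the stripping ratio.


Stripping ratio = waste tonnage / ore tonnage
= 5122 / 704
= 7.2756

7.2756


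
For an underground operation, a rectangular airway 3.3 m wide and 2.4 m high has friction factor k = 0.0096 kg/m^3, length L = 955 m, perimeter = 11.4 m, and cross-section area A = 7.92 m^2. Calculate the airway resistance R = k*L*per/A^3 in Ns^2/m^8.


0.2104 Ns^2/m^8

Compute the numerator:
k * L * per = 0.0096 * 955 * 11.4
= 104.5152
Compute the denominator:
A^3 = 7.92^3 = 496.793088
Resistance:
R = 104.5152 / 496.793088
= 0.2104 Ns^2/m^8


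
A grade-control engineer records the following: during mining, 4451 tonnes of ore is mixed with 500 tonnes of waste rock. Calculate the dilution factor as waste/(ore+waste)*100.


Total material = ore + waste
= 4451 + 500 = 4951 tonnes
Dilution = waste / total * 100
= 500 / 4951 * 100
= 0.1009896991 * 100
= 10.099%

10.099%


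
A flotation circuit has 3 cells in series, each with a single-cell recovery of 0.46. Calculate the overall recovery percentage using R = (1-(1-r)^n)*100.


84.2536%

Complement of single-cell recovery:
1 - r = 1 - 0.46 = 0.54
Raise to power n:
(1 - r)^3 = 0.54^3 = 0.157464
Overall recovery:
R = (1 - 0.157464) * 100
= 84.2536%


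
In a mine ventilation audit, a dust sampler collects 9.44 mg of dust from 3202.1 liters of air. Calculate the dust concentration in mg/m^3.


2.9481 mg/m^3

Convert liters to m^3: 1 m^3 = 1000 L
Concentration = mass / volume * 1000
= 9.44 / 3202.1 * 1000
= 0.002948065332 * 1000
= 2.9481 mg/m^3


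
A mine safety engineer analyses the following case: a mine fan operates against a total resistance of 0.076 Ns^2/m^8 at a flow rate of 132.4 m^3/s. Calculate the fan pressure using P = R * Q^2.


Compute Q^2:
Q^2 = 132.4^2 = 17529.76
Compute pressure:
P = R * Q^2 = 0.076 * 17529.76
= 1332.2618 Pa

1332.2618 Pa


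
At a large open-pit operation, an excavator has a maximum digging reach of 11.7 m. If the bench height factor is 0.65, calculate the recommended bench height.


7.605 m

Bench height = reach * factor
= 11.7 * 0.65
= 7.605 m


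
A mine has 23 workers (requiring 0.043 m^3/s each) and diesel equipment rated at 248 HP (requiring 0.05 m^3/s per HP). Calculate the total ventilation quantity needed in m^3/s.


13.389 m^3/s

Airflow for workers:
Q_people = 23 * 0.043 = 0.989 m^3/s
Airflow for diesel equipment:
Q_diesel = 248 * 0.05 = 12.4 m^3/s
Total ventilation:
Q_total = 0.989 + 12.4
= 13.389 m^3/s


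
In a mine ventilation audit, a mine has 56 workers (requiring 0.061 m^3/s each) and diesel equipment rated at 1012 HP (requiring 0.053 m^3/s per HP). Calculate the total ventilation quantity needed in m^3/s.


Airflow for workers:
Q_people = 56 * 0.061 = 3.416 m^3/s
Airflow for diesel equipment:
Q_diesel = 1012 * 0.053 = 53.636 m^3/s
Total ventilation:
Q_total = 3.416 + 53.636
= 57.052 m^3/s

57.052 m^3/s


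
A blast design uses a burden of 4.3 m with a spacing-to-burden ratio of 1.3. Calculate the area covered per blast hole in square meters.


24.037 m^2

First, find the spacing:
Spacing = burden * ratio = 4.3 * 1.3
= 5.59 m
Then, calculate the area:
Area = burden * spacing = 4.3 * 5.59
= 24.037 m^2


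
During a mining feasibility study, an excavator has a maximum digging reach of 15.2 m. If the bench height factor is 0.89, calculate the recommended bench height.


Bench height = reach * factor
= 15.2 * 0.89
= 13.528 m

13.528 m


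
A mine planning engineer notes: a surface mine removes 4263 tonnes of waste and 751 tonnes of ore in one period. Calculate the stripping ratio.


Stripping ratio = waste tonnage / ore tonnage
= 4263 / 751
= 5.6764

5.6764


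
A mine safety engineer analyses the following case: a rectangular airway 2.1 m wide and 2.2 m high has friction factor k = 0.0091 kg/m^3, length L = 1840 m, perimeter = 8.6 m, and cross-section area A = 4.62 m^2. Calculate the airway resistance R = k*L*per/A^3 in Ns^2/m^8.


1.4603 Ns^2/m^8

Compute the numerator:
k * L * per = 0.0091 * 1840 * 8.6
= 143.9984
Compute the denominator:
A^3 = 4.62^3 = 98.611128
Resistance:
R = 143.9984 / 98.611128
= 1.4603 Ns^2/m^8


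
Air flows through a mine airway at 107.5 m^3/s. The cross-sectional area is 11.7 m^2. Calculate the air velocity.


Velocity = flow rate / cross-sectional area
= 107.5 / 11.7
= 9.188 m/s

9.188 m/s


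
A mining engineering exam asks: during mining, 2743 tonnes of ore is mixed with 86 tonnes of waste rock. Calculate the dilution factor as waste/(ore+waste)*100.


3.0399%

Total material = ore + waste
= 2743 + 86 = 2829 tonnes
Dilution = waste / total * 100
= 86 / 2829 * 100
= 0.03039943443 * 100
= 3.0399%


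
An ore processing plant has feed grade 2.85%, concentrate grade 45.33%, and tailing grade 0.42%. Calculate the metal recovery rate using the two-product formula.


Using the two-product formula:
R = 100 * c * (f - t) / (f * (c - t))
Numerator = 100 * 45.33 * (2.85 - 0.42)
= 100 * 45.33 * 2.43
= 11015.19
Denominator = 2.85 * (45.33 - 0.42)
= 2.85 * 44.91
= 127.9935
R = 11015.19 / 127.9935
= 86.0605%

86.0605%


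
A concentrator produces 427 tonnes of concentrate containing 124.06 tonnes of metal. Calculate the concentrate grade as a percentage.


29.0539%

Grade = (metal in concentrate / concentrate mass) * 100
= (124.06 / 427) * 100
= 0.2905386417 * 100
= 29.0539%


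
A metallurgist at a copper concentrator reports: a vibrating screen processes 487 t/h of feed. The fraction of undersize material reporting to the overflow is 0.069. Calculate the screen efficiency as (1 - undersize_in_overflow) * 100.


Screen efficiency = (1 - fraction of undersize in overflow) * 100
= (1 - 0.069) * 100
= 0.931 * 100
= 93.1%

93.1%


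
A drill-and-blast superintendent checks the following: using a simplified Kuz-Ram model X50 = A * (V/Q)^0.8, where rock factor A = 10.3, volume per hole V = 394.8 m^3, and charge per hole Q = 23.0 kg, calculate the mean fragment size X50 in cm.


100.1283 cm

Compute V/Q:
V/Q = 394.8 / 23.0 = 17.16521739
Raise to the power 0.8:
(V/Q)^0.8 = 17.16521739^0.8 = 9.721190334
Multiply by A:
X50 = 10.3 * 9.721190334
= 100.1283 cm


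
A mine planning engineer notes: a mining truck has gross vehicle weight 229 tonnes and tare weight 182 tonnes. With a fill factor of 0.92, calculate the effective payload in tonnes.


43.24 tonnes

Maximum payload = gross - tare
= 229 - 182 = 47 tonnes
Effective payload = max payload * fill factor
= 47 * 0.92
= 43.24 tonnes


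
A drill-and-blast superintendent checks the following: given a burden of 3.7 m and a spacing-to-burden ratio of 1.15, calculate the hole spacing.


Spacing = burden * ratio
= 3.7 * 1.15
= 4.255 m

4.255 m


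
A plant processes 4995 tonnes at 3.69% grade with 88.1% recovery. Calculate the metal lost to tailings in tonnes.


21.9335 tonnes

Total metal in feed:
= 4995 * 3.69 / 100 = 184.3155 tonnes
Metal recovered:
= 184.3155 * 88.1 / 100 = 162.3819555 tonnes
Metal lost to tailings:
= 184.3155 - 162.3819555
= 21.9335 tonnes


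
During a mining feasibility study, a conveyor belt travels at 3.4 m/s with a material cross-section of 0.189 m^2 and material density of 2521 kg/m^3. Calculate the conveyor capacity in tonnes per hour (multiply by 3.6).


Volumetric flow = speed * area
= 3.4 * 0.189 = 0.6426 m^3/s
Mass flow = volumetric * density
= 0.6426 * 2521 = 1619.9946 kg/s
Convert to t/h: multiply by 3.6
Capacity = 1619.9946 * 3.6
= 5831.9806 t/h

5831.9806 t/h


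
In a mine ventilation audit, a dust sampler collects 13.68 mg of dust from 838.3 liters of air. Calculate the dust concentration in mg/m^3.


Convert liters to m^3: 1 m^3 = 1000 L
Concentration = mass / volume * 1000
= 13.68 / 838.3 * 1000
= 0.01631874031 * 1000
= 16.3187 mg/m^3

16.3187 mg/m^3


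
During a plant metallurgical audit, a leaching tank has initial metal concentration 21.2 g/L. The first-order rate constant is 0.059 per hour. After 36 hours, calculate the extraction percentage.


Compute the exponent:
-k * t = -0.059 * 36 = -2.124
Remaining concentration:
C = 21.2 * exp(-2.124)
= 21.2 * 0.119552461
= 2.534512173 g/L
Extracted = 21.2 - 2.534512173 = 18.66548783 g/L
Extraction % = 18.66548783 / 21.2 * 100
= 88.0448%

88.0448%


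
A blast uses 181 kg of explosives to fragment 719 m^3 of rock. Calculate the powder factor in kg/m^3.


Powder factor = explosive mass / rock volume
= 181 / 719
= 0.2517 kg/m^3

0.2517 kg/m^3


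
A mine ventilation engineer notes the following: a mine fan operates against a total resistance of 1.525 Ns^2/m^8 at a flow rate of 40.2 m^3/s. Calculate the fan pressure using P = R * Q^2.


2464.461 Pa

Compute Q^2:
Q^2 = 40.2^2 = 1616.04
Compute pressure:
P = R * Q^2 = 1.525 * 1616.04
= 2464.461 Pa


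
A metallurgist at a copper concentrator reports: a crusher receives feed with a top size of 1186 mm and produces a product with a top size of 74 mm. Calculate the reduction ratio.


Reduction ratio = feed size / product size
= 1186 / 74
= 16.027

16.027


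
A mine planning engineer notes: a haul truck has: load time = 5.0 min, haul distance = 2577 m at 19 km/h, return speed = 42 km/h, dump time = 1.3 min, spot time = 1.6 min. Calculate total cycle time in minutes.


19.7193 min

Convert haul speed to m/min: 19 * 1000/60 = 316.6666667 m/min
Haul time = 2577 / 316.6666667 = 8.137894737 min
Convert return speed to m/min: 42 * 1000/60 = 700 m/min
Return time = 2577 / 700 = 3.681428571 min
Total cycle time:
= 5.0 + 8.137894737 + 1.3 + 3.681428571 + 1.6
= 19.7193 min


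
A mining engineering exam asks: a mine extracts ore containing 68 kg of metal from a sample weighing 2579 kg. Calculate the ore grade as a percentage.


Ore grade = (metal mass / ore mass) * 100
= (68 / 2579) * 100
= 0.02636680884 * 100
= 2.6367%

2.6367%


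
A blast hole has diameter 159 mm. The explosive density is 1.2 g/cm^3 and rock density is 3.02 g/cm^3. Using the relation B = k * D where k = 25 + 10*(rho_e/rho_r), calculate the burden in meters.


4.6068 m

First, compute k:
rho_e / rho_r = 1.2 / 3.02 = 0.3973509934
k = 25 + 10 * 0.3973509934 = 28.97350993
Then, compute burden:
B = k * D / 1000 = 28.97350993 * 159 / 1000
= 4606.788079 / 1000
= 4.6068 m


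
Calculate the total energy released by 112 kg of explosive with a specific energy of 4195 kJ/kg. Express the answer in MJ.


Energy = mass * specific_energy / 1000
= 112 * 4195 / 1000
= 469840 / 1000
= 469.84 MJ

469.84 MJ


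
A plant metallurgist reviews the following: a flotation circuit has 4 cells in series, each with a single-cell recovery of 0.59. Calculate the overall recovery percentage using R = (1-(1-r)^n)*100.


97.1742%

Complement of single-cell recovery:
1 - r = 1 - 0.59 = 0.41
Raise to power n:
(1 - r)^4 = 0.41^4 = 0.02825761
Overall recovery:
R = (1 - 0.02825761) * 100
= 97.1742%


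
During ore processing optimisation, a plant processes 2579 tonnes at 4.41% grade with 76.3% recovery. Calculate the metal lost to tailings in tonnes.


26.9549 tonnes

Total metal in feed:
= 2579 * 4.41 / 100 = 113.7339 tonnes
Metal recovered:
= 113.7339 * 76.3 / 100 = 86.7789657 tonnes
Metal lost to tailings:
= 113.7339 - 86.7789657
= 26.9549 tonnes


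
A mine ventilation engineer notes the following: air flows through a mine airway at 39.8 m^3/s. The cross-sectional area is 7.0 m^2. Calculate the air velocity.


5.6857 m/s

Velocity = flow rate / cross-sectional area
= 39.8 / 7.0
= 5.6857 m/s


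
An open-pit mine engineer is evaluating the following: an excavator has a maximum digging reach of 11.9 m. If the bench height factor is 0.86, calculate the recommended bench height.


Bench height = reach * factor
= 11.9 * 0.86
= 10.234 m

10.234 m


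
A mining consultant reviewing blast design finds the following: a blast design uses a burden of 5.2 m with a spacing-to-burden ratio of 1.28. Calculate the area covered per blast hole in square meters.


First, find the spacing:
Spacing = burden * ratio = 5.2 * 1.28
= 6.656 m
Then, calculate the area:
Area = burden * spacing = 5.2 * 6.656
= 34.6112 m^2

34.6112 m^2


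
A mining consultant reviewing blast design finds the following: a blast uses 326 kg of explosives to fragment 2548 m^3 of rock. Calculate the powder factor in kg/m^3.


Powder factor = explosive mass / rock volume
= 326 / 2548
= 0.1279 kg/m^3

0.1279 kg/m^3


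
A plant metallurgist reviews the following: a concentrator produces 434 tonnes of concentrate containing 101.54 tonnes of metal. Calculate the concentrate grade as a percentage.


23.3963%

Grade = (metal in concentrate / concentrate mass) * 100
= (101.54 / 434) * 100
= 0.2339631336 * 100
= 23.3963%


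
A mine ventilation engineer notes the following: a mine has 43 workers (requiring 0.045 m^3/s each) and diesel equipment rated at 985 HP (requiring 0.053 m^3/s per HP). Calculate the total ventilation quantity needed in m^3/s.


54.14 m^3/s

Airflow for workers:
Q_people = 43 * 0.045 = 1.935 m^3/s
Airflow for diesel equipment:
Q_diesel = 985 * 0.053 = 52.205 m^3/s
Total ventilation:
Q_total = 1.935 + 52.205
= 54.14 m^3/s


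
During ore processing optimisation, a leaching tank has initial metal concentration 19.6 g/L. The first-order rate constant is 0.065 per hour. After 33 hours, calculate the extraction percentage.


88.2932%

Compute the exponent:
-k * t = -0.065 * 33 = -2.145
Remaining concentration:
C = 19.6 * exp(-2.145)
= 19.6 * 0.117068037
= 2.294533526 g/L
Extracted = 19.6 - 2.294533526 = 17.30546647 g/L
Extraction % = 17.30546647 / 19.6 * 100
= 88.2932%


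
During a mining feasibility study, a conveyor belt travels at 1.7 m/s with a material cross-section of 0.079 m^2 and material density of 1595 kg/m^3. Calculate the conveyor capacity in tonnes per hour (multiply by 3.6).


771.1506 t/h

Volumetric flow = speed * area
= 1.7 * 0.079 = 0.1343 m^3/s
Mass flow = volumetric * density
= 0.1343 * 1595 = 214.2085 kg/s
Convert to t/h: multiply by 3.6
Capacity = 214.2085 * 3.6
= 771.1506 t/h


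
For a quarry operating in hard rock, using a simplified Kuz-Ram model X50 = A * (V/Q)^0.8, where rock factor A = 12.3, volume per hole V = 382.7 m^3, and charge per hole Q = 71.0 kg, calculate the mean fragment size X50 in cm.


47.3353 cm

Compute V/Q:
V/Q = 382.7 / 71.0 = 5.390140845
Raise to the power 0.8:
(V/Q)^0.8 = 5.390140845^0.8 = 3.848398979
Multiply by A:
X50 = 12.3 * 3.848398979
= 47.3353 cm


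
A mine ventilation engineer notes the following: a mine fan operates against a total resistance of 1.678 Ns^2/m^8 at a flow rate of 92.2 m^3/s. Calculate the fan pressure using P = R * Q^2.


14264.4095 Pa

Compute Q^2:
Q^2 = 92.2^2 = 8500.84
Compute pressure:
P = R * Q^2 = 1.678 * 8500.84
= 14264.4095 Pa


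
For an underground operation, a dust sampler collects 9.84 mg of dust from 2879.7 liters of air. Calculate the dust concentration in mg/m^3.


3.417 mg/m^3

Convert liters to m^3: 1 m^3 = 1000 L
Concentration = mass / volume * 1000
= 9.84 / 2879.7 * 1000
= 0.003417022607 * 1000
= 3.417 mg/m^3


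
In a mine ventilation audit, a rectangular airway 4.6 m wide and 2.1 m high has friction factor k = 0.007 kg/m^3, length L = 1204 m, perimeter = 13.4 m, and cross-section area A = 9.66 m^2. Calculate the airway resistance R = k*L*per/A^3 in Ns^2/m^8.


0.1253 Ns^2/m^8

Compute the numerator:
k * L * per = 0.007 * 1204 * 13.4
= 112.9352
Compute the denominator:
A^3 = 9.66^3 = 901.428696
Resistance:
R = 112.9352 / 901.428696
= 0.1253 Ns^2/m^8


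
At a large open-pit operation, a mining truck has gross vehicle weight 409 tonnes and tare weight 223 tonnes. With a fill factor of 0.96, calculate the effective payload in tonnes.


178.56 tonnes

Maximum payload = gross - tare
= 409 - 223 = 186 tonnes
Effective payload = max payload * fill factor
= 186 * 0.96
= 178.56 tonnes


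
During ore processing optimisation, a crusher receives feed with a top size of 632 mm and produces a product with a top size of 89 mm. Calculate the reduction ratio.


7.1011

Reduction ratio = feed size / product size
= 632 / 89
= 7.1011


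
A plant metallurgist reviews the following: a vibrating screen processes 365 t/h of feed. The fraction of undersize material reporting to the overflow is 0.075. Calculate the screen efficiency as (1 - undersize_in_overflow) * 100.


Screen efficiency = (1 - fraction of undersize in overflow) * 100
= (1 - 0.075) * 100
= 0.925 * 100
= 92.5%

92.5%


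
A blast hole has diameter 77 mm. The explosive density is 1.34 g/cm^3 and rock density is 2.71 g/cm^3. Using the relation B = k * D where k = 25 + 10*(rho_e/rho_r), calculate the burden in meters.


2.3057 m

First, compute k:
rho_e / rho_r = 1.34 / 2.71 = 0.4944649446
k = 25 + 10 * 0.4944649446 = 29.94464945
Then, compute burden:
B = k * D / 1000 = 29.94464945 * 77 / 1000
= 2305.738007 / 1000
= 2.3057 m


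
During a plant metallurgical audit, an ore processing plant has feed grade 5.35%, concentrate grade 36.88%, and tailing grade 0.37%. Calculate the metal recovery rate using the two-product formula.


94.0274%

Using the two-product formula:
R = 100 * c * (f - t) / (f * (c - t))
Numerator = 100 * 36.88 * (5.35 - 0.37)
= 100 * 36.88 * 4.98
= 18366.24
Denominator = 5.35 * (36.88 - 0.37)
= 5.35 * 36.51
= 195.3285
R = 18366.24 / 195.3285
= 94.0274%


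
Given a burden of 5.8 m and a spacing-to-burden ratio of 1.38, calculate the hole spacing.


8.004 m

Spacing = burden * ratio
= 5.8 * 1.38
= 8.004 m


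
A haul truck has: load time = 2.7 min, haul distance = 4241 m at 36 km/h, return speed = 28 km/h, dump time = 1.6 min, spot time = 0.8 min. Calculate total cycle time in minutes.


Convert haul speed to m/min: 36 * 1000/60 = 600 m/min
Haul time = 4241 / 600 = 7.068333333 min
Convert return speed to m/min: 28 * 1000/60 = 466.6666667 m/min
Return time = 4241 / 466.6666667 = 9.087857143 min
Total cycle time:
= 2.7 + 7.068333333 + 1.6 + 9.087857143 + 0.8
= 21.2562 min

21.2562 min


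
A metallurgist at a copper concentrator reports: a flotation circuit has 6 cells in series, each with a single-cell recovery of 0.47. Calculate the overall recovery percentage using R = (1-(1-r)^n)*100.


Complement of single-cell recovery:
1 - r = 1 - 0.47 = 0.53
Raise to power n:
(1 - r)^6 = 0.53^6 = 0.02216436113
Overall recovery:
R = (1 - 0.02216436113) * 100
= 97.7836%

97.7836%


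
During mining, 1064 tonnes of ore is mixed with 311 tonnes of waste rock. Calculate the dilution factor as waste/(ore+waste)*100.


Total material = ore + waste
= 1064 + 311 = 1375 tonnes
Dilution = waste / total * 100
= 311 / 1375 * 100
= 0.2261818182 * 100
= 22.6182%

22.6182%


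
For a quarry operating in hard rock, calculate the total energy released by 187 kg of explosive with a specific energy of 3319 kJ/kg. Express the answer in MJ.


620.653 MJ

Energy = mass * specific_energy / 1000
= 187 * 3319 / 1000
= 620653 / 1000
= 620.653 MJ


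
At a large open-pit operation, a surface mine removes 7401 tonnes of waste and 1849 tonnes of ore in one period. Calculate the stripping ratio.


Stripping ratio = waste tonnage / ore tonnage
= 7401 / 1849
= 4.0027

4.0027


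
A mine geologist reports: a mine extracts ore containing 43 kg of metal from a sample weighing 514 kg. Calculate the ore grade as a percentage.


Ore grade = (metal mass / ore mass) * 100
= (43 / 514) * 100
= 0.08365758755 * 100
= 8.3658%

8.3658%


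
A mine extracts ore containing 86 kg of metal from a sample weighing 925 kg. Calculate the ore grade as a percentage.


Ore grade = (metal mass / ore mass) * 100
= (86 / 925) * 100
= 0.09297297297 * 100
= 9.2973%

9.2973%


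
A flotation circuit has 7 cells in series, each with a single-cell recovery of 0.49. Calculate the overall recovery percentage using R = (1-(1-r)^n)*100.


99.1026%

Complement of single-cell recovery:
1 - r = 1 - 0.49 = 0.51
Raise to power n:
(1 - r)^7 = 0.51^7 = 0.008974106779
Overall recovery:
R = (1 - 0.008974106779) * 100
= 99.1026%


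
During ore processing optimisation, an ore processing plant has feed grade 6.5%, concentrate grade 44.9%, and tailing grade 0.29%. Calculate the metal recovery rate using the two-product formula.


96.1595%

Using the two-product formula:
R = 100 * c * (f - t) / (f * (c - t))
Numerator = 100 * 44.9 * (6.5 - 0.29)
= 100 * 44.9 * 6.21
= 27882.9
Denominator = 6.5 * (44.9 - 0.29)
= 6.5 * 44.61
= 289.965
R = 27882.9 / 289.965
= 96.1595%


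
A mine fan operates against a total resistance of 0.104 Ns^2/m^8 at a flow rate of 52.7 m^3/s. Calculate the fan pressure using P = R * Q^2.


Compute Q^2:
Q^2 = 52.7^2 = 2777.29
Compute pressure:
P = R * Q^2 = 0.104 * 2777.29
= 288.8382 Pa

288.8382 Pa


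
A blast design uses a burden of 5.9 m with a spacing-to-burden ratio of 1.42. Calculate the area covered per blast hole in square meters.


49.4302 m^2

First, find the spacing:
Spacing = burden * ratio = 5.9 * 1.42
= 8.378 m
Then, calculate the area:
Area = burden * spacing = 5.9 * 8.378
= 49.4302 m^2


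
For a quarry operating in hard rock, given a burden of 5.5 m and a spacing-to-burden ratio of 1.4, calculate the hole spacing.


7.7 m

Spacing = burden * ratio
= 5.5 * 1.4
= 7.7 m


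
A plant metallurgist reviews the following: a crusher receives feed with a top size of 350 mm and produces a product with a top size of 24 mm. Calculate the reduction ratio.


14.5833

Reduction ratio = feed size / product size
= 350 / 24
= 14.5833


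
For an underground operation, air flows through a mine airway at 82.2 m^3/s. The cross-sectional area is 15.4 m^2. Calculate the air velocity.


5.3377 m/s

Velocity = flow rate / cross-sectional area
= 82.2 / 15.4
= 5.3377 m/s


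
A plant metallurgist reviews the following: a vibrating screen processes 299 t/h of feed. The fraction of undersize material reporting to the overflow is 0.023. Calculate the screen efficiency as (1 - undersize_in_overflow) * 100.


97.7%

Screen efficiency = (1 - fraction of undersize in overflow) * 100
= (1 - 0.023) * 100
= 0.977 * 100
= 97.7%


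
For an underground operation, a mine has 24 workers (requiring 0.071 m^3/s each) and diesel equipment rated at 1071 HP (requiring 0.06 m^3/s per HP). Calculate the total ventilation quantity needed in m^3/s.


Airflow for workers:
Q_people = 24 * 0.071 = 1.704 m^3/s
Airflow for diesel equipment:
Q_diesel = 1071 * 0.06 = 64.26 m^3/s
Total ventilation:
Q_total = 1.704 + 64.26
= 65.964 m^3/s

65.964 m^3/s


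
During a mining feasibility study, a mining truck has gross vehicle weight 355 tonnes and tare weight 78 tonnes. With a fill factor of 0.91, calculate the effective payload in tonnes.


252.07 tonnes

Maximum payload = gross - tare
= 355 - 78 = 277 tonnes
Effective payload = max payload * fill factor
= 277 * 0.91
= 252.07 tonnes


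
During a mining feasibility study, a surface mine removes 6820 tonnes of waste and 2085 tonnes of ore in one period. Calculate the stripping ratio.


3.271

Stripping ratio = waste tonnage / ore tonnage
= 6820 / 2085
= 3.271


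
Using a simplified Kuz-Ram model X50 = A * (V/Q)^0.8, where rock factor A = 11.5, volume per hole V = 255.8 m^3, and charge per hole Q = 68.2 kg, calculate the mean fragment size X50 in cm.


Compute V/Q:
V/Q = 255.8 / 68.2 = 3.750733138
Raise to the power 0.8:
(V/Q)^0.8 = 3.750733138^0.8 = 2.87933988
Multiply by A:
X50 = 11.5 * 2.87933988
= 33.1124 cm

33.1124 cm


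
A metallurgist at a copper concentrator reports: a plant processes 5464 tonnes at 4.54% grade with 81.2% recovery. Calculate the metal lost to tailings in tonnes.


Total metal in feed:
= 5464 * 4.54 / 100 = 248.0656 tonnes
Metal recovered:
= 248.0656 * 81.2 / 100 = 201.4292672 tonnes
Metal lost to tailings:
= 248.0656 - 201.4292672
= 46.6363 tonnes

46.6363 tonnes


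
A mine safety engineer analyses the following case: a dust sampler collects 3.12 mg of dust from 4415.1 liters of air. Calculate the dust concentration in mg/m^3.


0.7067 mg/m^3

Convert liters to m^3: 1 m^3 = 1000 L
Concentration = mass / volume * 1000
= 3.12 / 4415.1 * 1000
= 0.0007066657607 * 1000
= 0.7067 mg/m^3


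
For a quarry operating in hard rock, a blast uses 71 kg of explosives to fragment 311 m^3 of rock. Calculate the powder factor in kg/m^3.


0.2283 kg/m^3

Powder factor = explosive mass / rock volume
= 71 / 311
= 0.2283 kg/m^3


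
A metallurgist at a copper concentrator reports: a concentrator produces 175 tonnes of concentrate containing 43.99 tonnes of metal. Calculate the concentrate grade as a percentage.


25.1371%

Grade = (metal in concentrate / concentrate mass) * 100
= (43.99 / 175) * 100
= 0.2513714286 * 100
= 25.1371%


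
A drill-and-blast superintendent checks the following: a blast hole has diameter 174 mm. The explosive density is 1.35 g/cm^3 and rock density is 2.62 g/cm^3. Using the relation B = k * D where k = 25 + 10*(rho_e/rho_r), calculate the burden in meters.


5.2466 m

First, compute k:
rho_e / rho_r = 1.35 / 2.62 = 0.5152671756
k = 25 + 10 * 0.5152671756 = 30.15267176
Then, compute burden:
B = k * D / 1000 = 30.15267176 * 174 / 1000
= 5246.564885 / 1000
= 5.2466 m


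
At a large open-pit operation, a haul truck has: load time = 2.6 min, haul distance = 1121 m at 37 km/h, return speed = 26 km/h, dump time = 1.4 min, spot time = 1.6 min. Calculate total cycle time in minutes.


Convert haul speed to m/min: 37 * 1000/60 = 616.6666667 m/min
Haul time = 1121 / 616.6666667 = 1.817837838 min
Convert return speed to m/min: 26 * 1000/60 = 433.3333333 m/min
Return time = 1121 / 433.3333333 = 2.586923077 min
Total cycle time:
= 2.6 + 1.817837838 + 1.4 + 2.586923077 + 1.6
= 10.0048 min

10.0048 min


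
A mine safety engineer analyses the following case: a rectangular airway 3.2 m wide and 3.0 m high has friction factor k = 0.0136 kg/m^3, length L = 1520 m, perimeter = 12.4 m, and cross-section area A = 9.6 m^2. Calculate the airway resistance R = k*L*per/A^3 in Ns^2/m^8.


Compute the numerator:
k * L * per = 0.0136 * 1520 * 12.4
= 256.3328
Compute the denominator:
A^3 = 9.6^3 = 884.736
Resistance:
R = 256.3328 / 884.736
= 0.2897 Ns^2/m^8

0.2897 Ns^2/m^8


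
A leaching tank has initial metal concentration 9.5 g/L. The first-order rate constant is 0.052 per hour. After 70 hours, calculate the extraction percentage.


Compute the exponent:
-k * t = -0.052 * 70 = -3.64
Remaining concentration:
C = 9.5 * exp(-3.64)
= 9.5 * 0.02625234397
= 0.2493972677 g/L
Extracted = 9.5 - 0.2493972677 = 9.250602732 g/L
Extraction % = 9.250602732 / 9.5 * 100
= 97.3748%

97.3748%


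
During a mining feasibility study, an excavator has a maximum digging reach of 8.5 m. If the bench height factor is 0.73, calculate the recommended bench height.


Bench height = reach * factor
= 8.5 * 0.73
= 6.205 m

6.205 m


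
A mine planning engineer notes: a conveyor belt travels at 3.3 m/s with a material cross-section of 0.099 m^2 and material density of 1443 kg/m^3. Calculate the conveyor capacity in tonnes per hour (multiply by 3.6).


Volumetric flow = speed * area
= 3.3 * 0.099 = 0.3267 m^3/s
Mass flow = volumetric * density
= 0.3267 * 1443 = 471.4281 kg/s
Convert to t/h: multiply by 3.6
Capacity = 471.4281 * 3.6
= 1697.1412 t/h

1697.1412 t/h


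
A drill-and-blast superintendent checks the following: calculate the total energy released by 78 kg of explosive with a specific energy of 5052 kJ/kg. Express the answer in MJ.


394.056 MJ

Energy = mass * specific_energy / 1000
= 78 * 5052 / 1000
= 394056 / 1000
= 394.056 MJ


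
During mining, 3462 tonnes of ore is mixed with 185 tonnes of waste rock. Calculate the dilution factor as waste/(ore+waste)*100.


Total material = ore + waste
= 3462 + 185 = 3647 tonnes
Dilution = waste / total * 100
= 185 / 3647 * 100
= 0.05072662462 * 100
= 5.0727%

5.0727%


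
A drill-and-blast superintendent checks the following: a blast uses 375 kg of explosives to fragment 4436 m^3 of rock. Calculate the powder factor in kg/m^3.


Powder factor = explosive mass / rock volume
= 375 / 4436
= 0.0845 kg/m^3

0.0845 kg/m^3


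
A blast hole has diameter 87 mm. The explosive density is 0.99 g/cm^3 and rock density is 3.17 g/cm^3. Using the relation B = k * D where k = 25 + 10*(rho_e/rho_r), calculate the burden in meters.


First, compute k:
rho_e / rho_r = 0.99 / 3.17 = 0.3123028391
k = 25 + 10 * 0.3123028391 = 28.12302839
Then, compute burden:
B = k * D / 1000 = 28.12302839 * 87 / 1000
= 2446.70347 / 1000
= 2.4467 m

2.4467 m


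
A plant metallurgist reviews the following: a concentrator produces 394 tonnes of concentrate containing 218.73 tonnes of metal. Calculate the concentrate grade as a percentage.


Grade = (metal in concentrate / concentrate mass) * 100
= (218.73 / 394) * 100
= 0.5551522843 * 100
= 55.5152%

55.5152%


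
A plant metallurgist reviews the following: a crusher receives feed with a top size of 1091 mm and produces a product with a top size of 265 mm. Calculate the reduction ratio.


Reduction ratio = feed size / product size
= 1091 / 265
= 4.117

4.117


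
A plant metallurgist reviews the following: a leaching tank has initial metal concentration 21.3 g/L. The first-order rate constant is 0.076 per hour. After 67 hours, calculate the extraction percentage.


Compute the exponent:
-k * t = -0.076 * 67 = -5.092
Remaining concentration:
C = 21.3 * exp(-5.092)
= 21.3 * 0.006145716155
= 0.1309037541 g/L
Extracted = 21.3 - 0.1309037541 = 21.16909625 g/L
Extraction % = 21.16909625 / 21.3 * 100
= 99.3854%

99.3854%


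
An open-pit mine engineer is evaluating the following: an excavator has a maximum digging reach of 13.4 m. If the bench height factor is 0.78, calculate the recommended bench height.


10.452 m

Bench height = reach * factor
= 13.4 * 0.78
= 10.452 m


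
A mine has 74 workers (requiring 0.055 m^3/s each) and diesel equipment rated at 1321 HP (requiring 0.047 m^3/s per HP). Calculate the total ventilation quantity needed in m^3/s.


66.157 m^3/s

Airflow for workers:
Q_people = 74 * 0.055 = 4.07 m^3/s
Airflow for diesel equipment:
Q_diesel = 1321 * 0.047 = 62.087 m^3/s
Total ventilation:
Q_total = 4.07 + 62.087
= 66.157 m^3/s


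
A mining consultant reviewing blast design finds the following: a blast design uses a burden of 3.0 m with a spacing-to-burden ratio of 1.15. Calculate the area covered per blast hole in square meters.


10.35 m^2

First, find the spacing:
Spacing = burden * ratio = 3.0 * 1.15
= 3.45 m
Then, calculate the area:
Area = burden * spacing = 3.0 * 3.45
= 10.35 m^2


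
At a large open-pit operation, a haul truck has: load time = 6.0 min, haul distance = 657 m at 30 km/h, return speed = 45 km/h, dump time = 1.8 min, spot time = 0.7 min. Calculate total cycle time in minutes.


10.69 min

Convert haul speed to m/min: 30 * 1000/60 = 500 m/min
Haul time = 657 / 500 = 1.314 min
Convert return speed to m/min: 45 * 1000/60 = 750 m/min
Return time = 657 / 750 = 0.876 min
Total cycle time:
= 6.0 + 1.314 + 1.8 + 0.876 + 0.7
= 10.69 min


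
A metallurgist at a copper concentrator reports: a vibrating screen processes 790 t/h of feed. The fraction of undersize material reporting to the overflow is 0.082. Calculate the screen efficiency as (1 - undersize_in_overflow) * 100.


Screen efficiency = (1 - fraction of undersize in overflow) * 100
= (1 - 0.082) * 100
= 0.918 * 100
= 91.8%

91.8%


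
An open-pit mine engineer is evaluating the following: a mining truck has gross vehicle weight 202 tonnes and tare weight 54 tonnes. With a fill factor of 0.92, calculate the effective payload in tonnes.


Maximum payload = gross - tare
= 202 - 54 = 148 tonnes
Effective payload = max payload * fill factor
= 148 * 0.92
= 136.16 tonnes

136.16 tonnes


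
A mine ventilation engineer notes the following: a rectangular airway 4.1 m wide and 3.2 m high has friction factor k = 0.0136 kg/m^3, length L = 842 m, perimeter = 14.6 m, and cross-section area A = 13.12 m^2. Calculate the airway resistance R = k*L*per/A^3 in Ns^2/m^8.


Compute the numerator:
k * L * per = 0.0136 * 842 * 14.6
= 167.18752
Compute the denominator:
A^3 = 13.12^3 = 2258.403328
Resistance:
R = 167.18752 / 2258.403328
= 0.074 Ns^2/m^8

0.074 Ns^2/m^8


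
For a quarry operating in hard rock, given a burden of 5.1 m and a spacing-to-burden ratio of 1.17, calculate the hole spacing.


Spacing = burden * ratio
= 5.1 * 1.17
= 5.967 m

5.967 m


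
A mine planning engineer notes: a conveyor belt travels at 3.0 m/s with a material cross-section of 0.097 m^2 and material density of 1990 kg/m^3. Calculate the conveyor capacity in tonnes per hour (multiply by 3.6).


2084.724 t/h

Volumetric flow = speed * area
= 3.0 * 0.097 = 0.291 m^3/s
Mass flow = volumetric * density
= 0.291 * 1990 = 579.09 kg/s
Convert to t/h: multiply by 3.6
Capacity = 579.09 * 3.6
= 2084.724 t/h


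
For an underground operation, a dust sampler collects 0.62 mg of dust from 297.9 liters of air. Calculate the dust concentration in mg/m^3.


2.0812 mg/m^3

Convert liters to m^3: 1 m^3 = 1000 L
Concentration = mass / volume * 1000
= 0.62 / 297.9 * 1000
= 0.002081235314 * 1000
= 2.0812 mg/m^3


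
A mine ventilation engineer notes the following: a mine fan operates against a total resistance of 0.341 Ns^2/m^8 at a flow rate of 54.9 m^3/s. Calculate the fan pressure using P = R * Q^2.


Compute Q^2:
Q^2 = 54.9^2 = 3014.01
Compute pressure:
P = R * Q^2 = 0.341 * 3014.01
= 1027.7774 Pa

1027.7774 Pa


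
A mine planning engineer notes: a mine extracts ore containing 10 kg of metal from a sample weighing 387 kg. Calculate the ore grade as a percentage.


2.584%

Ore grade = (metal mass / ore mass) * 100
= (10 / 387) * 100
= 0.02583979328 * 100
= 2.584%


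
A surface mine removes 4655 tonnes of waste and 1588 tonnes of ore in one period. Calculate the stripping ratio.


2.9314

Stripping ratio = waste tonnage / ore tonnage
= 4655 / 1588
= 2.9314


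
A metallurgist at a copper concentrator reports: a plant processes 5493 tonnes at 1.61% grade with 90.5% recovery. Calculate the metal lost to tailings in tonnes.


8.4015 tonnes

Total metal in feed:
= 5493 * 1.61 / 100 = 88.4373 tonnes
Metal recovered:
= 88.4373 * 90.5 / 100 = 80.0357565 tonnes
Metal lost to tailings:
= 88.4373 - 80.0357565
= 8.4015 tonnes


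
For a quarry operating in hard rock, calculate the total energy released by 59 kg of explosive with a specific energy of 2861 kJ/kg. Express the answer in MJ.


168.799 MJ

Energy = mass * specific_energy / 1000
= 59 * 2861 / 1000
= 168799 / 1000
= 168.799 MJ


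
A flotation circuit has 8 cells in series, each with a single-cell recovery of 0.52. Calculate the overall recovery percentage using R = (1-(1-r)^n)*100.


Complement of single-cell recovery:
1 - r = 1 - 0.52 = 0.48
Raise to power n:
(1 - r)^8 = 0.48^8 = 0.002817928043
Overall recovery:
R = (1 - 0.002817928043) * 100
= 99.7182%

99.7182%


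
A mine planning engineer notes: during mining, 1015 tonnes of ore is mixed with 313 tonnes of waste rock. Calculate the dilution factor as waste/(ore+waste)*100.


Total material = ore + waste
= 1015 + 313 = 1328 tonnes
Dilution = waste / total * 100
= 313 / 1328 * 100
= 0.2356927711 * 100
= 23.5693%

23.5693%


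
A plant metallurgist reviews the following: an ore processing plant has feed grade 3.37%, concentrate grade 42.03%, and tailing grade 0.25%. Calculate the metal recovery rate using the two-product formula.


93.1356%

Using the two-product formula:
R = 100 * c * (f - t) / (f * (c - t))
Numerator = 100 * 42.03 * (3.37 - 0.25)
= 100 * 42.03 * 3.12
= 13113.36
Denominator = 3.37 * (42.03 - 0.25)
= 3.37 * 41.78
= 140.7986
R = 13113.36 / 140.7986
= 93.1356%


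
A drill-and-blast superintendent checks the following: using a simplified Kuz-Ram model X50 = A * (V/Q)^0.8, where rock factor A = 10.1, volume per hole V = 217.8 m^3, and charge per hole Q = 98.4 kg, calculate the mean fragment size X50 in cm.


Compute V/Q:
V/Q = 217.8 / 98.4 = 2.213414634
Raise to the power 0.8:
(V/Q)^0.8 = 2.213414634^0.8 = 1.888209688
Multiply by A:
X50 = 10.1 * 1.888209688
= 19.0709 cm

19.0709 cm


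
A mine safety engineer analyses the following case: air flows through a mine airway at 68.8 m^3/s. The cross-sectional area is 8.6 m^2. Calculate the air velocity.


Velocity = flow rate / cross-sectional area
= 68.8 / 8.6
= 8.0 m/s

8.0 m/s


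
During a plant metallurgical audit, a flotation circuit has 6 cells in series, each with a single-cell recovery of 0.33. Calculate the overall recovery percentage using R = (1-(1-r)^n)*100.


90.9542%

Complement of single-cell recovery:
1 - r = 1 - 0.33 = 0.67
Raise to power n:
(1 - r)^6 = 0.67^6 = 0.09045838217
Overall recovery:
R = (1 - 0.09045838217) * 100
= 90.9542%


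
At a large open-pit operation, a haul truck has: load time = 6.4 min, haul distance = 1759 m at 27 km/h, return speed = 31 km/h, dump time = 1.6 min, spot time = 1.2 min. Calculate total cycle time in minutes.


Convert haul speed to m/min: 27 * 1000/60 = 450 m/min
Haul time = 1759 / 450 = 3.908888889 min
Convert return speed to m/min: 31 * 1000/60 = 516.6666667 m/min
Return time = 1759 / 516.6666667 = 3.404516129 min
Total cycle time:
= 6.4 + 3.908888889 + 1.6 + 3.404516129 + 1.2
= 16.5134 min

16.5134 min
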